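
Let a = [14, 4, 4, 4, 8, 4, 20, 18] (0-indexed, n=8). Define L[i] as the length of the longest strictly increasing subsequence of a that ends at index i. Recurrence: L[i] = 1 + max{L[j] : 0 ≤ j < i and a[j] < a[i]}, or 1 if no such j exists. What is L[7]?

   i    0    1    2    3    4    5    6    7
a[i]   14    4    4    4    8    4   20   18
L[i]    1    1    1    1    2    1    3    3

3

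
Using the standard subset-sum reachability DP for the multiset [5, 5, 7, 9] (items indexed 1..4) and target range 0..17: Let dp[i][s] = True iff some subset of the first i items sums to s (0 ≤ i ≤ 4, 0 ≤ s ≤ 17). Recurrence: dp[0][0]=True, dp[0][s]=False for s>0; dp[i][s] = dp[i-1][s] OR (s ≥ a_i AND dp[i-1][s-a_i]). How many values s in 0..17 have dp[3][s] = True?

6

i\s   0   1   2   3   4   5   6   7   8   9  10  11  12  13  14  15  16  17
  0   T   F   F   F   F   F   F   F   F   F   F   F   F   F   F   F   F   F
  1   T   F   F   F   F   T   F   F   F   F   F   F   F   F   F   F   F   F
  2   T   F   F   F   F   T   F   F   F   F   T   F   F   F   F   F   F   F
  3   T   F   F   F   F   T   F   T   F   F   T   F   T   F   F   F   F   T
  4   T   F   F   F   F   T   F   T   F   T   T   F   T   F   T   F   T   T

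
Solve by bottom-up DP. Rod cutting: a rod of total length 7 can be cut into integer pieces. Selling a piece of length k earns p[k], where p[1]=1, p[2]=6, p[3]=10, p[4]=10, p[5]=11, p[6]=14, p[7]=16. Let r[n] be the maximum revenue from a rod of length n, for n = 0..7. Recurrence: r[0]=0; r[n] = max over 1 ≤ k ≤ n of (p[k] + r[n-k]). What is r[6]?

   n    0    1    2    3    4    5    6    7
r[n]    0    1    6   10   12   16   20   22

20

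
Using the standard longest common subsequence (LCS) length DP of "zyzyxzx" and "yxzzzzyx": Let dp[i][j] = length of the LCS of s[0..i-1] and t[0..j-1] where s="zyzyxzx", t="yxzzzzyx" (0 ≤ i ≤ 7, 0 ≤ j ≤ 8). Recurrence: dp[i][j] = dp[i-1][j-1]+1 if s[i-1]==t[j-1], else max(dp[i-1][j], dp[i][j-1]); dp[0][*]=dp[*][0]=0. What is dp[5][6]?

2

   ''  y  x  z  z  z  z  y  x
''  0  0  0  0  0  0  0  0  0
 z  0  0  0  1  1  1  1  1  1
 y  0  1  1  1  1  1  1  2  2
 z  0  1  1  2  2  2  2  2  2
 y  0  1  1  2  2  2  2  3  3
 x  0  1  2  2  2  2  2  3  4
 z  0  1  2  3  3  3  3  3  4
 x  0  1  2  3  3  3  3  3  4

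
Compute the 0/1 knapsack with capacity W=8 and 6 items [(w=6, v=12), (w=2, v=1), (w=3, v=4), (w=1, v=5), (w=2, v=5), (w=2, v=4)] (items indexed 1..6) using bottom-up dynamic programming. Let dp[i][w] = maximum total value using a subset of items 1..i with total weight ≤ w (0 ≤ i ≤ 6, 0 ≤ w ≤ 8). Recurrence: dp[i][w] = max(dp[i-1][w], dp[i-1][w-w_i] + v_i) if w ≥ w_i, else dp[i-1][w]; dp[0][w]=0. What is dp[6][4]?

10

i\w   0   1   2   3   4   5   6   7   8
  0   0   0   0   0   0   0   0   0   0
  1   0   0   0   0   0   0  12  12  12
  2   0   0   1   1   1   1  12  12  13
  3   0   0   1   4   4   5  12  12  13
  4   0   5   5   6   9   9  12  17  17
  5   0   5   5  10  10  11  14  17  17
  6   0   5   5  10  10  14  14  17  18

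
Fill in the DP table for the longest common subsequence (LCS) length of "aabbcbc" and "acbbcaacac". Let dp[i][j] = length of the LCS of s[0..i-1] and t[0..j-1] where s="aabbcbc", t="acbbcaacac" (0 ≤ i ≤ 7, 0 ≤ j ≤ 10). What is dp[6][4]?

   ''  a  c  b  b  c  a  a  c  a  c
''  0  0  0  0  0  0  0  0  0  0  0
 a  0  1  1  1  1  1  1  1  1  1  1
 a  0  1  1  1  1  1  2  2  2  2  2
 b  0  1  1  2  2  2  2  2  2  2  2
 b  0  1  1  2  3  3  3  3  3  3  3
 c  0  1  2  2  3  4  4  4  4  4  4
 b  0  1  2  3  3  4  4  4  4  4  4
 c  0  1  2  3  3  4  4  4  5  5  5

3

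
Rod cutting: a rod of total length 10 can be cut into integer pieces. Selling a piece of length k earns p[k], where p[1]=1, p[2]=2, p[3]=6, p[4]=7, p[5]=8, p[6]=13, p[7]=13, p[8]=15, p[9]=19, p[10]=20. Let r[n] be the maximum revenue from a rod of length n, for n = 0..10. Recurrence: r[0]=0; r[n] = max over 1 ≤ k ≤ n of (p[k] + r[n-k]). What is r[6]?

   n    0    1    2    3    4    5    6    7    8    9   10
r[n]    0    1    2    6    7    8   13   14   15   19   20

13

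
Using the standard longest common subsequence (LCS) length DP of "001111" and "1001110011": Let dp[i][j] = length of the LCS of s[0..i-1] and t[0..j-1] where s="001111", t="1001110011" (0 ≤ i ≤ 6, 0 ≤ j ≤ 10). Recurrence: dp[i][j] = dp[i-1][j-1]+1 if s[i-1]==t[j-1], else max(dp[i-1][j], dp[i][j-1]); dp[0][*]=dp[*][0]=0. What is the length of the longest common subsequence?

   ''  1  0  0  1  1  1  0  0  1  1
''  0  0  0  0  0  0  0  0  0  0  0
 0  0  0  1  1  1  1  1  1  1  1  1
 0  0  0  1  2  2  2  2  2  2  2  2
 1  0  1  1  2  3  3  3  3  3  3  3
 1  0  1  1  2  3  4  4  4  4  4  4
 1  0  1  1  2  3  4  5  5  5  5  5
 1  0  1  1  2  3  4  5  5  5  6  6

6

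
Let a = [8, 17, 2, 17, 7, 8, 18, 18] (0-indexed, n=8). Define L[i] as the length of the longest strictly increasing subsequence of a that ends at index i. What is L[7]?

   i    0    1    2    3    4    5    6    7
a[i]    8   17    2   17    7    8   18   18
L[i]    1    2    1    2    2    3    4    4

4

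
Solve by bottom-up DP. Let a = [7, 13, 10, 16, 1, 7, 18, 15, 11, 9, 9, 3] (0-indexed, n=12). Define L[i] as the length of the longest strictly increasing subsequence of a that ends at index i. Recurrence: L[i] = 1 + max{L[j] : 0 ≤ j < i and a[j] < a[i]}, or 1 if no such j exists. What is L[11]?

2

   i    0    1    2    3    4    5    6    7    8    9   10   11
a[i]    7   13   10   16    1    7   18   15   11    9    9    3
L[i]    1    2    2    3    1    2    4    3    3    3    3    2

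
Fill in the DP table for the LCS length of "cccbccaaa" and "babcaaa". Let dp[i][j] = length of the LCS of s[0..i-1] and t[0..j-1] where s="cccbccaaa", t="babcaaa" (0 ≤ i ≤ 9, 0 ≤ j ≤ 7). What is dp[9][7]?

   ''  b  a  b  c  a  a  a
''  0  0  0  0  0  0  0  0
 c  0  0  0  0  1  1  1  1
 c  0  0  0  0  1  1  1  1
 c  0  0  0  0  1  1  1  1
 b  0  1  1  1  1  1  1  1
 c  0  1  1  1  2  2  2  2
 c  0  1  1  1  2  2  2  2
 a  0  1  2  2  2  3  3  3
 a  0  1  2  2  2  3  4  4
 a  0  1  2  2  2  3  4  5

5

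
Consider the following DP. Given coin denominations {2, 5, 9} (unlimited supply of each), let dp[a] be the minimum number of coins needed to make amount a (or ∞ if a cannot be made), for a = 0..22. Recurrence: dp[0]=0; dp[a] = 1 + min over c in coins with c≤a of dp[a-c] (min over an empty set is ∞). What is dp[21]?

4

 a  0  1  2  3  4  5  6  7  8  9 10 11 12 13 14 15 16 17 18 19 20 21 22
dp  0  -  1  -  2  1  3  2  4  1  2  2  3  3  2  3  3  4  2  3  3  4  4
(- denotes ∞ / unreachable)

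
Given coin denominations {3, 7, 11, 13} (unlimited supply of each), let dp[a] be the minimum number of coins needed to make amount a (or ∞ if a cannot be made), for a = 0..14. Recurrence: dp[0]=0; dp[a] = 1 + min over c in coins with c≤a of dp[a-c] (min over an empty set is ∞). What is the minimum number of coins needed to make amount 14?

2

 a  0  1  2  3  4  5  6  7  8  9 10 11 12 13 14
dp  0  -  -  1  -  -  2  1  -  3  2  1  4  1  2
(- denotes ∞ / unreachable)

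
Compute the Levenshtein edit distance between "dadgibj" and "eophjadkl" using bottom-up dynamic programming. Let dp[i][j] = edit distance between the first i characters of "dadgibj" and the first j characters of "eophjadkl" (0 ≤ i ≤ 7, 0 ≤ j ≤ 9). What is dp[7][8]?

   ''  e  o  p  h  j  a  d  k  l
''  0  1  2  3  4  5  6  7  8  9
 d  1  1  2  3  4  5  6  6  7  8
 a  2  2  2  3  4  5  5  6  7  8
 d  3  3  3  3  4  5  6  5  6  7
 g  4  4  4  4  4  5  6  6  6  7
 i  5  5  5  5  5  5  6  7  7  7
 b  6  6  6  6  6  6  6  7  8  8
 j  7  7  7  7  7  6  7  7  8  9

8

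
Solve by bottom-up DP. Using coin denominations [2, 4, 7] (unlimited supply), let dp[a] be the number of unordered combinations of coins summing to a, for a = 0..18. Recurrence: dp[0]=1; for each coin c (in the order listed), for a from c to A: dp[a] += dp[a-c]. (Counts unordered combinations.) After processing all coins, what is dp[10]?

after  coin     0     1     2     3     4     5     6     7     8     9    10    11    12    13    14    15    16    17    18
          2     1     0     1     0     1     0     1     0     1     0     1     0     1     0     1     0     1     0     1
          4     1     0     1     0     2     0     2     0     3     0     3     0     4     0     4     0     5     0     5
          7     1     0     1     0     2     0     2     1     3     1     3     2     4     2     5     3     6     3     7

3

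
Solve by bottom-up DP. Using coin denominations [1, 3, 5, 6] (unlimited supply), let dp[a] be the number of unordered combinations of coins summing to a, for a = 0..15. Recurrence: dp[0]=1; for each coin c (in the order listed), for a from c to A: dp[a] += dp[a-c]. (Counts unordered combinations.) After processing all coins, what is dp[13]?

15

after  coin     0     1     2     3     4     5     6     7     8     9    10    11    12    13    14    15
          1     1     1     1     1     1     1     1     1     1     1     1     1     1     1     1     1
          3     1     1     1     2     2     2     3     3     3     4     4     4     5     5     5     6
          5     1     1     1     2     2     3     4     4     5     6     7     8     9    10    11    13
          6     1     1     1     2     2     3     5     5     6     8     9    11    14    15    17    21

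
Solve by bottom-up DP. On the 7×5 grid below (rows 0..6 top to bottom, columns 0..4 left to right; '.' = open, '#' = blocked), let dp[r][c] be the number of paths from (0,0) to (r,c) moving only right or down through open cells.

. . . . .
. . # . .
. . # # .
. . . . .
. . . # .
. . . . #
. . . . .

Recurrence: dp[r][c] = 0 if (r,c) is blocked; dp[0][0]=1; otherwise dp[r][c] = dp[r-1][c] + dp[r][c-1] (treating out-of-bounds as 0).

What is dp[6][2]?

22

r\c   0   1   2   3   4
  0   1   1   1   1   1
  1   1   2   0   1   2
  2   1   3   0   0   2
  3   1   4   4   4   6
  4   1   5   9   0   6
  5   1   6  15  15   0
  6   1   7  22  37  37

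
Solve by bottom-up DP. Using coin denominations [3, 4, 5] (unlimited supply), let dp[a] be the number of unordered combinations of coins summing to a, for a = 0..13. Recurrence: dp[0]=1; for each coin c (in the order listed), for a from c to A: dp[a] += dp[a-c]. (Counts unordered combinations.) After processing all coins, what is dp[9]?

2

after  coin     0     1     2     3     4     5     6     7     8     9    10    11    12    13
          3     1     0     0     1     0     0     1     0     0     1     0     0     1     0
          4     1     0     0     1     1     0     1     1     1     1     1     1     2     1
          5     1     0     0     1     1     1     1     1     2     2     2     2     3     3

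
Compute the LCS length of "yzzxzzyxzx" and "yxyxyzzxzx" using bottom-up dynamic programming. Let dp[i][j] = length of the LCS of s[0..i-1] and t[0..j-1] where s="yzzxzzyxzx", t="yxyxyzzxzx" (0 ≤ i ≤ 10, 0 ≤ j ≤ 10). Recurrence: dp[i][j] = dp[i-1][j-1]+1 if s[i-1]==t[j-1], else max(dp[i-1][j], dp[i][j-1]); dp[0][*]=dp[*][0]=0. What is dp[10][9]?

   ''  y  x  y  x  y  z  z  x  z  x
''  0  0  0  0  0  0  0  0  0  0  0
 y  0  1  1  1  1  1  1  1  1  1  1
 z  0  1  1  1  1  1  2  2  2  2  2
 z  0  1  1  1  1  1  2  3  3  3  3
 x  0  1  2  2  2  2  2  3  4  4  4
 z  0  1  2  2  2  2  3  3  4  5  5
 z  0  1  2  2  2  2  3  4  4  5  5
 y  0  1  2  3  3  3  3  4  4  5  5
 x  0  1  2  3  4  4  4  4  5  5  6
 z  0  1  2  3  4  4  5  5  5  6  6
 x  0  1  2  3  4  4  5  5  6  6  7

6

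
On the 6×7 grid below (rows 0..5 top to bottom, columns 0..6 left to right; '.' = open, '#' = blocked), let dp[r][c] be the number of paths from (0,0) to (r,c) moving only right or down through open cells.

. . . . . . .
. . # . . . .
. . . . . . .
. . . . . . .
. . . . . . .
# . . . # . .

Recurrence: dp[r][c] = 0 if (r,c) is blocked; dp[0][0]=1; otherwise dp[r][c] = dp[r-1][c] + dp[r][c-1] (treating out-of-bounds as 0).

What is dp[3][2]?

r\c   0   1   2   3   4   5   6
  0   1   1   1   1   1   1   1
  1   1   2   0   1   2   3   4
  2   1   3   3   4   6   9  13
  3   1   4   7  11  17  26  39
  4   1   5  12  23  40  66 105
  5   0   5  17  40   0  66 171

7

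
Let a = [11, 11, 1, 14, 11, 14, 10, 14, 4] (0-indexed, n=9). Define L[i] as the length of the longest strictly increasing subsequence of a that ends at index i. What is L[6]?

   i    0    1    2    3    4    5    6    7    8
a[i]   11   11    1   14   11   14   10   14    4
L[i]    1    1    1    2    2    3    2    3    2

2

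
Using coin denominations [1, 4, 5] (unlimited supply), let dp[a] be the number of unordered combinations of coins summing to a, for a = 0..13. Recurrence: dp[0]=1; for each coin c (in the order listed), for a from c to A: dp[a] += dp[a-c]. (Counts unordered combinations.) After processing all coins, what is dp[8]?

4

after  coin     0     1     2     3     4     5     6     7     8     9    10    11    12    13
          1     1     1     1     1     1     1     1     1     1     1     1     1     1     1
          4     1     1     1     1     2     2     2     2     3     3     3     3     4     4
          5     1     1     1     1     2     3     3     3     4     5     6     6     7     8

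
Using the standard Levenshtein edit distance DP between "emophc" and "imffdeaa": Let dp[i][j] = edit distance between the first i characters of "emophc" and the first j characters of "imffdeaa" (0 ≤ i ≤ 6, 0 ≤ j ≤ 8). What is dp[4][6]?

   ''  i  m  f  f  d  e  a  a
''  0  1  2  3  4  5  6  7  8
 e  1  1  2  3  4  5  5  6  7
 m  2  2  1  2  3  4  5  6  7
 o  3  3  2  2  3  4  5  6  7
 p  4  4  3  3  3  4  5  6  7
 h  5  5  4  4  4  4  5  6  7
 c  6  6  5  5  5  5  5  6  7

5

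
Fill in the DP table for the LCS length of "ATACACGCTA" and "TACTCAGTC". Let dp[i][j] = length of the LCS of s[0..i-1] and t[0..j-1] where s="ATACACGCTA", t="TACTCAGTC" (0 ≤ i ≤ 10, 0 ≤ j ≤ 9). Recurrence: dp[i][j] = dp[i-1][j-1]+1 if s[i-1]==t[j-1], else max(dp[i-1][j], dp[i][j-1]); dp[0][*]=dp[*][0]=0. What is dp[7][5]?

4

   ''  T  A  C  T  C  A  G  T  C
''  0  0  0  0  0  0  0  0  0  0
 A  0  0  1  1  1  1  1  1  1  1
 T  0  1  1  1  2  2  2  2  2  2
 A  0  1  2  2  2  2  3  3  3  3
 C  0  1  2  3  3  3  3  3  3  4
 A  0  1  2  3  3  3  4  4  4  4
 C  0  1  2  3  3  4  4  4  4  5
 G  0  1  2  3  3  4  4  5  5  5
 C  0  1  2  3  3  4  4  5  5  6
 T  0  1  2  3  4  4  4  5  6  6
 A  0  1  2  3  4  4  5  5  6  6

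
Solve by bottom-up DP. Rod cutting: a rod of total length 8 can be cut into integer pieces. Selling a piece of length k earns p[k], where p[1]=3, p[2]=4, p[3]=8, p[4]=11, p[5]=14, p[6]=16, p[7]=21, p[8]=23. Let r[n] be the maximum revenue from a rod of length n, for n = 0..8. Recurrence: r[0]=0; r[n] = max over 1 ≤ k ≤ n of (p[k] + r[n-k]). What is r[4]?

12

   n    0    1    2    3    4    5    6    7    8
r[n]    0    3    6    9   12   15   18   21   24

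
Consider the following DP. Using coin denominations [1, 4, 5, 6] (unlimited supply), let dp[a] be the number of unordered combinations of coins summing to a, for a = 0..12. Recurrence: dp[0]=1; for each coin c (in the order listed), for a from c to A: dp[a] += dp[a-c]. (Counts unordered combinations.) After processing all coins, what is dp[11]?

after  coin     0     1     2     3     4     5     6     7     8     9    10    11    12
          1     1     1     1     1     1     1     1     1     1     1     1     1     1
          4     1     1     1     1     2     2     2     2     3     3     3     3     4
          5     1     1     1     1     2     3     3     3     4     5     6     6     7
          6     1     1     1     1     2     3     4     4     5     6     8     9    11

9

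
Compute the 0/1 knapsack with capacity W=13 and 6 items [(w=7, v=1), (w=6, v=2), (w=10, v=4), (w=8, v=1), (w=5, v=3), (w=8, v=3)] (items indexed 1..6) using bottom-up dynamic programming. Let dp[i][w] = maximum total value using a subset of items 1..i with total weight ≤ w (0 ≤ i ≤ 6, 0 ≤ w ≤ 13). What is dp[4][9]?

i\w   0   1   2   3   4   5   6   7   8   9  10  11  12  13
  0   0   0   0   0   0   0   0   0   0   0   0   0   0   0
  1   0   0   0   0   0   0   0   1   1   1   1   1   1   1
  2   0   0   0   0   0   0   2   2   2   2   2   2   2   3
  3   0   0   0   0   0   0   2   2   2   2   4   4   4   4
  4   0   0   0   0   0   0   2   2   2   2   4   4   4   4
  5   0   0   0   0   0   3   3   3   3   3   4   5   5   5
  6   0   0   0   0   0   3   3   3   3   3   4   5   5   6

2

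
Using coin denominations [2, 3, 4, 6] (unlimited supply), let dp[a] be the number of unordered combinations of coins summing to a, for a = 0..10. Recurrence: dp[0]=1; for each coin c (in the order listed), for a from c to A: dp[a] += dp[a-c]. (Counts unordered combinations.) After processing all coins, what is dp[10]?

7

after  coin     0     1     2     3     4     5     6     7     8     9    10
          2     1     0     1     0     1     0     1     0     1     0     1
          3     1     0     1     1     1     1     2     1     2     2     2
          4     1     0     1     1     2     1     3     2     4     3     5
          6     1     0     1     1     2     1     4     2     5     4     7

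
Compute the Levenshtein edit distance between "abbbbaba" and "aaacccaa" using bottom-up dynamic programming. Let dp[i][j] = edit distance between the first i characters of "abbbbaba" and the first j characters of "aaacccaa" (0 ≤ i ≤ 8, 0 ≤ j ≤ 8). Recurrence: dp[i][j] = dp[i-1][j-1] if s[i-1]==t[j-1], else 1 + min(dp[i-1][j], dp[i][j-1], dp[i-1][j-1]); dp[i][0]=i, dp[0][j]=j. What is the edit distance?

   ''  a  a  a  c  c  c  a  a
''  0  1  2  3  4  5  6  7  8
 a  1  0  1  2  3  4  5  6  7
 b  2  1  1  2  3  4  5  6  7
 b  3  2  2  2  3  4  5  6  7
 b  4  3  3  3  3  4  5  6  7
 b  5  4  4  4  4  4  5  6  7
 a  6  5  4  4  5  5  5  5  6
 b  7  6  5  5  5  6  6  6  6
 a  8  7  6  5  6  6  7  6  6

6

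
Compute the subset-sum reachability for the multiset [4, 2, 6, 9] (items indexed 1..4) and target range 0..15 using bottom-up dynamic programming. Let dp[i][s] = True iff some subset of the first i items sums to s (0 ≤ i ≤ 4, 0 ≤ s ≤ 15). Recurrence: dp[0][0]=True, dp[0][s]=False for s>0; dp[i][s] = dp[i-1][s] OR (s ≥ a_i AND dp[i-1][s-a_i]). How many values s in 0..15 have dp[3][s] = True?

i\s   0   1   2   3   4   5   6   7   8   9  10  11  12  13  14  15
  0   T   F   F   F   F   F   F   F   F   F   F   F   F   F   F   F
  1   T   F   F   F   T   F   F   F   F   F   F   F   F   F   F   F
  2   T   F   T   F   T   F   T   F   F   F   F   F   F   F   F   F
  3   T   F   T   F   T   F   T   F   T   F   T   F   T   F   F   F
  4   T   F   T   F   T   F   T   F   T   T   T   T   T   T   F   T

7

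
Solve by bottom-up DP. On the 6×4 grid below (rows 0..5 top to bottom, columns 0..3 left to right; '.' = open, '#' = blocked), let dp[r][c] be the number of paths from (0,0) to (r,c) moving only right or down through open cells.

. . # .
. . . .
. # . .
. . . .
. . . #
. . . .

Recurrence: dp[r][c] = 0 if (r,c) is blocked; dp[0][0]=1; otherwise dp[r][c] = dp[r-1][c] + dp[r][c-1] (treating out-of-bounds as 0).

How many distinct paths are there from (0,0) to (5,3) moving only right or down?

r\c   0   1   2   3
  0   1   1   0   0
  1   1   2   2   2
  2   1   0   2   4
  3   1   1   3   7
  4   1   2   5   0
  5   1   3   8   8

8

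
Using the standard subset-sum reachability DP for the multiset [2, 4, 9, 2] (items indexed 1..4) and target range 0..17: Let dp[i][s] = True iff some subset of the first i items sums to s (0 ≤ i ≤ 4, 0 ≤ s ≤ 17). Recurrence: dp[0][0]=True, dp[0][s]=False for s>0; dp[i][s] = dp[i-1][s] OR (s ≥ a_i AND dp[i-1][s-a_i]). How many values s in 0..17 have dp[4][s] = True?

10

i\s   0   1   2   3   4   5   6   7   8   9  10  11  12  13  14  15  16  17
  0   T   F   F   F   F   F   F   F   F   F   F   F   F   F   F   F   F   F
  1   T   F   T   F   F   F   F   F   F   F   F   F   F   F   F   F   F   F
  2   T   F   T   F   T   F   T   F   F   F   F   F   F   F   F   F   F   F
  3   T   F   T   F   T   F   T   F   F   T   F   T   F   T   F   T   F   F
  4   T   F   T   F   T   F   T   F   T   T   F   T   F   T   F   T   F   T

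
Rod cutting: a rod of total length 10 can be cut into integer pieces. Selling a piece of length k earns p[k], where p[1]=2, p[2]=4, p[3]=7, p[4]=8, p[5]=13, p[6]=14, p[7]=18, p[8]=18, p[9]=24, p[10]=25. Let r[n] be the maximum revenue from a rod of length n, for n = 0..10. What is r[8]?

20

   n    0    1    2    3    4    5    6    7    8    9   10
r[n]    0    2    4    7    9   13   15   18   20   24   26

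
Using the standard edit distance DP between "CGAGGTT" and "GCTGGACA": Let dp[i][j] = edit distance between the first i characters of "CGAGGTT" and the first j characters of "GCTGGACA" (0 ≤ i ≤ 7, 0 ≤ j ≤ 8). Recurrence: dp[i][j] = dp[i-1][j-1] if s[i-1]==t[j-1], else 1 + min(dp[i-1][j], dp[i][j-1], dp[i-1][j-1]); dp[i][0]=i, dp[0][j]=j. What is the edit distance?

6

   ''  G  C  T  G  G  A  C  A
''  0  1  2  3  4  5  6  7  8
 C  1  1  1  2  3  4  5  6  7
 G  2  1  2  2  2  3  4  5  6
 A  3  2  2  3  3  3  3  4  5
 G  4  3  3  3  3  3  4  4  5
 G  5  4  4  4  3  3  4  5  5
 T  6  5  5  4  4  4  4  5  6
 T  7  6  6  5  5  5  5  5  6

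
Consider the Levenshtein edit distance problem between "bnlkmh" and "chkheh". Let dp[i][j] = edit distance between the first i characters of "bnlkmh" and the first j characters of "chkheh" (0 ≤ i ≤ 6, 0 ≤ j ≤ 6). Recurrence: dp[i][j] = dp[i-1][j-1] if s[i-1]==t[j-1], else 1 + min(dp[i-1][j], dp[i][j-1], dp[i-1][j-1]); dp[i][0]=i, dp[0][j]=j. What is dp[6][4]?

   ''  c  h  k  h  e  h
''  0  1  2  3  4  5  6
 b  1  1  2  3  4  5  6
 n  2  2  2  3  4  5  6
 l  3  3  3  3  4  5  6
 k  4  4  4  3  4  5  6
 m  5  5  5  4  4  5  6
 h  6  6  5  5  4  5  5

4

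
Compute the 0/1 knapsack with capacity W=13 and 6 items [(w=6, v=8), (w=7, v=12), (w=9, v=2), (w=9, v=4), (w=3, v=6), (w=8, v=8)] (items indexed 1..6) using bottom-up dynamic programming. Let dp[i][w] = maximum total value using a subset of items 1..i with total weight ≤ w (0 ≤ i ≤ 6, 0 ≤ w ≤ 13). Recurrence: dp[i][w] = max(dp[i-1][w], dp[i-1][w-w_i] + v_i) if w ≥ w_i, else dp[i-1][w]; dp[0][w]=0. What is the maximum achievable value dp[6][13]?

i\w   0   1   2   3   4   5   6   7   8   9  10  11  12  13
  0   0   0   0   0   0   0   0   0   0   0   0   0   0   0
  1   0   0   0   0   0   0   8   8   8   8   8   8   8   8
  2   0   0   0   0   0   0   8  12  12  12  12  12  12  20
  3   0   0   0   0   0   0   8  12  12  12  12  12  12  20
  4   0   0   0   0   0   0   8  12  12  12  12  12  12  20
  5   0   0   0   6   6   6   8  12  12  14  18  18  18  20
  6   0   0   0   6   6   6   8  12  12  14  18  18  18  20

20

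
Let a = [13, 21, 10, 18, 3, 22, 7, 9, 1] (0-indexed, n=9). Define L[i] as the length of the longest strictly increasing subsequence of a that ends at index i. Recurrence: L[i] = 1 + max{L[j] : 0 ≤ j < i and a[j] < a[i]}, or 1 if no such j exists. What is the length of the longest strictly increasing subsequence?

3

   i    0    1    2    3    4    5    6    7    8
a[i]   13   21   10   18    3   22    7    9    1
L[i]    1    2    1    2    1    3    2    3    1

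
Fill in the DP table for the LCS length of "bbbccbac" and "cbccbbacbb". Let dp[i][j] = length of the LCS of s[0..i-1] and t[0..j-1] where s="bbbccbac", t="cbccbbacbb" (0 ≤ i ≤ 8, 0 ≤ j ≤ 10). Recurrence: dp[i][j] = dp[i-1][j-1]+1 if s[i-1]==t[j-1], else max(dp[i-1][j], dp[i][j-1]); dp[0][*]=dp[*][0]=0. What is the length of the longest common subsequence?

6

   ''  c  b  c  c  b  b  a  c  b  b
''  0  0  0  0  0  0  0  0  0  0  0
 b  0  0  1  1  1  1  1  1  1  1  1
 b  0  0  1  1  1  2  2  2  2  2  2
 b  0  0  1  1  1  2  3  3  3  3  3
 c  0  1  1  2  2  2  3  3  4  4  4
 c  0  1  1  2  3  3  3  3  4  4  4
 b  0  1  2  2  3  4  4  4  4  5  5
 a  0  1  2  2  3  4  4  5  5  5  5
 c  0  1  2  3  3  4  4  5  6  6  6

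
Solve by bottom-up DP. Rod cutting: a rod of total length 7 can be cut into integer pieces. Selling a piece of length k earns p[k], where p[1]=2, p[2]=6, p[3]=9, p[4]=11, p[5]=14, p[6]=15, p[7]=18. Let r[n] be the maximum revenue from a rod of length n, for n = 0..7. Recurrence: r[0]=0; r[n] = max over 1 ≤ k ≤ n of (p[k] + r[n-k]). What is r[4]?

12

   n    0    1    2    3    4    5    6    7
r[n]    0    2    6    9   12   15   18   21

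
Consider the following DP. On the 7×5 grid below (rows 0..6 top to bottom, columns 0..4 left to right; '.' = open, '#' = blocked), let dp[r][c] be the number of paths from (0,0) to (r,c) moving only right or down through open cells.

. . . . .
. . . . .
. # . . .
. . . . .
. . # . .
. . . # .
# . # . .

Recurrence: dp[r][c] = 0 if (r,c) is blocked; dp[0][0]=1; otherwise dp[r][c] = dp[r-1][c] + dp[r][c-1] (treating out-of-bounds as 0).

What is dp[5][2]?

3

r\c   0   1   2   3   4
  0   1   1   1   1   1
  1   1   2   3   4   5
  2   1   0   3   7  12
  3   1   1   4  11  23
  4   1   2   0  11  34
  5   1   3   3   0  34
  6   0   3   0   0  34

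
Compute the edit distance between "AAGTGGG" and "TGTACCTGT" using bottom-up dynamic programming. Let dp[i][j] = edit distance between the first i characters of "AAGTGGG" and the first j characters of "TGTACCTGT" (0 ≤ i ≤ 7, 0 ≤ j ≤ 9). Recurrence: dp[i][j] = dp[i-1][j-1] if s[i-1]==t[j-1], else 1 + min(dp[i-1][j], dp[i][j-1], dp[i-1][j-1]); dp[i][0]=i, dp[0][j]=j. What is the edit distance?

   ''  T  G  T  A  C  C  T  G  T
''  0  1  2  3  4  5  6  7  8  9
 A  1  1  2  3  3  4  5  6  7  8
 A  2  2  2  3  3  4  5  6  7  8
 G  3  3  2  3  4  4  5  6  6  7
 T  4  3  3  2  3  4  5  5  6  6
 G  5  4  3  3  3  4  5  6  5  6
 G  6  5  4  4  4  4  5  6  6  6
 G  7  6  5  5  5  5  5  6  6  7

7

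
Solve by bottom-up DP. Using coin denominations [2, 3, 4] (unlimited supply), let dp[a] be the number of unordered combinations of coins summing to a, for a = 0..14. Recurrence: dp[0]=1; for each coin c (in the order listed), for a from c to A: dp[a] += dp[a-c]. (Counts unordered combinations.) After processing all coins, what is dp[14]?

8

after  coin     0     1     2     3     4     5     6     7     8     9    10    11    12    13    14
          2     1     0     1     0     1     0     1     0     1     0     1     0     1     0     1
          3     1     0     1     1     1     1     2     1     2     2     2     2     3     2     3
          4     1     0     1     1     2     1     3     2     4     3     5     4     7     5     8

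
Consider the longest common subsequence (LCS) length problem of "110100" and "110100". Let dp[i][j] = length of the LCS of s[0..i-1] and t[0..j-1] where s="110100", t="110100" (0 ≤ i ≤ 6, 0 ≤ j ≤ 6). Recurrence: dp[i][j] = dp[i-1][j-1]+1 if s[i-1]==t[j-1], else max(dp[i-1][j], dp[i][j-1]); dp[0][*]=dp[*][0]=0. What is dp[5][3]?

   ''  1  1  0  1  0  0
''  0  0  0  0  0  0  0
 1  0  1  1  1  1  1  1
 1  0  1  2  2  2  2  2
 0  0  1  2  3  3  3  3
 1  0  1  2  3  4  4  4
 0  0  1  2  3  4  5  5
 0  0  1  2  3  4  5  6

3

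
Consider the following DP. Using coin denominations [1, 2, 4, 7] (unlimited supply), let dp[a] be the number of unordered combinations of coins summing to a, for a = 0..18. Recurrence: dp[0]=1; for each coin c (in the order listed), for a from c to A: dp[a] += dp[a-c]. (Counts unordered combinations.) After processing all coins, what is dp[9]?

after  coin     0     1     2     3     4     5     6     7     8     9    10    11    12    13    14    15    16    17    18
          1     1     1     1     1     1     1     1     1     1     1     1     1     1     1     1     1     1     1     1
          2     1     1     2     2     3     3     4     4     5     5     6     6     7     7     8     8     9     9    10
          4     1     1     2     2     4     4     6     6     9     9    12    12    16    16    20    20    25    25    30
          7     1     1     2     2     4     4     6     7    10    11    14    16    20    22    27    30    36    39    46

11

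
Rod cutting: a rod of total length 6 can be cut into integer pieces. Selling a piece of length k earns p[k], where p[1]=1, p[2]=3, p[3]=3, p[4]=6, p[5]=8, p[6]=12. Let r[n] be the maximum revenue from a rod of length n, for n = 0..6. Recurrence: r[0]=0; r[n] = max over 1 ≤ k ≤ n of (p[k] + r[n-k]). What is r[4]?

6

   n    0    1    2    3    4    5    6
r[n]    0    1    3    4    6    8   12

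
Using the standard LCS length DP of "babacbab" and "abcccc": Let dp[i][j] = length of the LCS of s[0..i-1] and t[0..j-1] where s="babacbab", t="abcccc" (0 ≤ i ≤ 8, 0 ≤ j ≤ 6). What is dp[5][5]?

   ''  a  b  c  c  c  c
''  0  0  0  0  0  0  0
 b  0  0  1  1  1  1  1
 a  0  1  1  1  1  1  1
 b  0  1  2  2  2  2  2
 a  0  1  2  2  2  2  2
 c  0  1  2  3  3  3  3
 b  0  1  2  3  3  3  3
 a  0  1  2  3  3  3  3
 b  0  1  2  3  3  3  3

3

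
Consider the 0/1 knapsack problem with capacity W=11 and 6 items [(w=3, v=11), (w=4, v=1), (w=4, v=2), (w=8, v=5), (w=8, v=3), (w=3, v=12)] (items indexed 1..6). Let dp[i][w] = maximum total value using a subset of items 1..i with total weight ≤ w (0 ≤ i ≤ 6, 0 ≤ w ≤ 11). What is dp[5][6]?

i\w   0   1   2   3   4   5   6   7   8   9  10  11
  0   0   0   0   0   0   0   0   0   0   0   0   0
  1   0   0   0  11  11  11  11  11  11  11  11  11
  2   0   0   0  11  11  11  11  12  12  12  12  12
  3   0   0   0  11  11  11  11  13  13  13  13  14
  4   0   0   0  11  11  11  11  13  13  13  13  16
  5   0   0   0  11  11  11  11  13  13  13  13  16
  6   0   0   0  12  12  12  23  23  23  23  25  25

11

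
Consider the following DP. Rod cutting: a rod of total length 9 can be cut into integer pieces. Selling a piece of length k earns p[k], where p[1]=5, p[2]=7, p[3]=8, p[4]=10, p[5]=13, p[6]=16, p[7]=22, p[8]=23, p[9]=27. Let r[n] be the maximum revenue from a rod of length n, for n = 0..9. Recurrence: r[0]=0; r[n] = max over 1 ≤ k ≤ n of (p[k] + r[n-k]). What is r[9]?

45

   n    0    1    2    3    4    5    6    7    8    9
r[n]    0    5   10   15   20   25   30   35   40   45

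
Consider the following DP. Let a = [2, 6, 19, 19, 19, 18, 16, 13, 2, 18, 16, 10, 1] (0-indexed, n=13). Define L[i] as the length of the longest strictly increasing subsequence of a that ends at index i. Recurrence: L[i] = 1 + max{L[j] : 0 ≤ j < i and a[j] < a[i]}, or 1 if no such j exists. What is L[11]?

   i    0    1    2    3    4    5    6    7    8    9   10   11   12
a[i]    2    6   19   19   19   18   16   13    2   18   16   10    1
L[i]    1    2    3    3    3    3    3    3    1    4    4    3    1

3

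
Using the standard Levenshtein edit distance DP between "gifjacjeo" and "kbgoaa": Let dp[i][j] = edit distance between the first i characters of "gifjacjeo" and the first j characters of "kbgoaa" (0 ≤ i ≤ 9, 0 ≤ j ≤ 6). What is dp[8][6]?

7

   ''  k  b  g  o  a  a
''  0  1  2  3  4  5  6
 g  1  1  2  2  3  4  5
 i  2  2  2  3  3  4  5
 f  3  3  3  3  4  4  5
 j  4  4  4  4  4  5  5
 a  5  5  5  5  5  4  5
 c  6  6  6  6  6  5  5
 j  7  7  7  7  7  6  6
 e  8  8  8  8  8  7  7
 o  9  9  9  9  8  8  8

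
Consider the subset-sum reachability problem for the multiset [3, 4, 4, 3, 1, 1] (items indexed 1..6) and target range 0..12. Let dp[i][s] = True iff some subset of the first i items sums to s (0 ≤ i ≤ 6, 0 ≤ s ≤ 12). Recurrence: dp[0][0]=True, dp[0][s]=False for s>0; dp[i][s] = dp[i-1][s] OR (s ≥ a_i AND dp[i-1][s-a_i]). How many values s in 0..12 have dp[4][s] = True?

8

i\s   0   1   2   3   4   5   6   7   8   9  10  11  12
  0   T   F   F   F   F   F   F   F   F   F   F   F   F
  1   T   F   F   T   F   F   F   F   F   F   F   F   F
  2   T   F   F   T   T   F   F   T   F   F   F   F   F
  3   T   F   F   T   T   F   F   T   T   F   F   T   F
  4   T   F   F   T   T   F   T   T   T   F   T   T   F
  5   T   T   F   T   T   T   T   T   T   T   T   T   T
  6   T   T   T   T   T   T   T   T   T   T   T   T   T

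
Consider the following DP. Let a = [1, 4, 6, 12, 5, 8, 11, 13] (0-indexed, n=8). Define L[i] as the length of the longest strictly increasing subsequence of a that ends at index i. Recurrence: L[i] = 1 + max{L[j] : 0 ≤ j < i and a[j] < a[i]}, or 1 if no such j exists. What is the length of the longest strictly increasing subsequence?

6

   i    0    1    2    3    4    5    6    7
a[i]    1    4    6   12    5    8   11   13
L[i]    1    2    3    4    3    4    5    6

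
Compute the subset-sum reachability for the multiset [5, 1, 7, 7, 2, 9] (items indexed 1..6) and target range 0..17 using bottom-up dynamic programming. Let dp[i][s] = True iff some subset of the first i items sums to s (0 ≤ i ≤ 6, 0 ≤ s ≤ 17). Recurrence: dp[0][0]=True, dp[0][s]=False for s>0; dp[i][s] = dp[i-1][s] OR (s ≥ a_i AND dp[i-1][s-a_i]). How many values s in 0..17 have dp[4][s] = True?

10

i\s   0   1   2   3   4   5   6   7   8   9  10  11  12  13  14  15  16  17
  0   T   F   F   F   F   F   F   F   F   F   F   F   F   F   F   F   F   F
  1   T   F   F   F   F   T   F   F   F   F   F   F   F   F   F   F   F   F
  2   T   T   F   F   F   T   T   F   F   F   F   F   F   F   F   F   F   F
  3   T   T   F   F   F   T   T   T   T   F   F   F   T   T   F   F   F   F
  4   T   T   F   F   F   T   T   T   T   F   F   F   T   T   T   T   F   F
  5   T   T   T   T   F   T   T   T   T   T   T   F   T   T   T   T   T   T
  6   T   T   T   T   F   T   T   T   T   T   T   T   T   T   T   T   T   T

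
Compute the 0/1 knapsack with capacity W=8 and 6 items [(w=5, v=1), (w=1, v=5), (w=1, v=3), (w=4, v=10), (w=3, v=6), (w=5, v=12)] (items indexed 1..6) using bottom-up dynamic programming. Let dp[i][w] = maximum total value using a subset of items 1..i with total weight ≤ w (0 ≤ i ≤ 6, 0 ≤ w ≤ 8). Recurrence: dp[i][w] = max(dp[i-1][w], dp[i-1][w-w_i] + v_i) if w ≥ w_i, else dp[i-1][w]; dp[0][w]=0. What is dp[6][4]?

i\w   0   1   2   3   4   5   6   7   8
  0   0   0   0   0   0   0   0   0   0
  1   0   0   0   0   0   1   1   1   1
  2   0   5   5   5   5   5   6   6   6
  3   0   5   8   8   8   8   8   9   9
  4   0   5   8   8  10  15  18  18  18
  5   0   5   8   8  11  15  18  18  21
  6   0   5   8   8  11  15  18  20  21

11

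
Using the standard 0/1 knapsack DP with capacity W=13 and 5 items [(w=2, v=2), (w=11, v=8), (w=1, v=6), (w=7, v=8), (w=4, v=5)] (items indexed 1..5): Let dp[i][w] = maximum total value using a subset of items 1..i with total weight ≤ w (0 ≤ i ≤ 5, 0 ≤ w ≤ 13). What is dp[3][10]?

i\w   0   1   2   3   4   5   6   7   8   9  10  11  12  13
  0   0   0   0   0   0   0   0   0   0   0   0   0   0   0
  1   0   0   2   2   2   2   2   2   2   2   2   2   2   2
  2   0   0   2   2   2   2   2   2   2   2   2   8   8  10
  3   0   6   6   8   8   8   8   8   8   8   8   8  14  14
  4   0   6   6   8   8   8   8   8  14  14  16  16  16  16
  5   0   6   6   8   8  11  11  13  14  14  16  16  19  19

8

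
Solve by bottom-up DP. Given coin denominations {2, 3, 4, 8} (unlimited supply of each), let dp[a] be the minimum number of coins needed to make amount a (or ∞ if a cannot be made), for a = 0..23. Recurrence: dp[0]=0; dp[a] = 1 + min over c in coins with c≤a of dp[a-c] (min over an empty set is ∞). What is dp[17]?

4

 a  0  1  2  3  4  5  6  7  8  9 10 11 12 13 14 15 16 17 18 19 20 21 22 23
dp  0  -  1  1  1  2  2  2  1  3  2  2  2  3  3  3  2  4  3  3  3  4  4  4
(- denotes ∞ / unreachable)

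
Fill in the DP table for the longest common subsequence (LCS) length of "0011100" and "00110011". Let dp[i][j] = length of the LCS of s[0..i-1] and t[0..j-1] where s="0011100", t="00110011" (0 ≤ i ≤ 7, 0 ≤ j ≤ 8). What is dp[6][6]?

   ''  0  0  1  1  0  0  1  1
''  0  0  0  0  0  0  0  0  0
 0  0  1  1  1  1  1  1  1  1
 0  0  1  2  2  2  2  2  2  2
 1  0  1  2  3  3  3  3  3  3
 1  0  1  2  3  4  4  4  4  4
 1  0  1  2  3  4  4  4  5  5
 0  0  1  2  3  4  5  5  5  5
 0  0  1  2  3  4  5  6  6  6

5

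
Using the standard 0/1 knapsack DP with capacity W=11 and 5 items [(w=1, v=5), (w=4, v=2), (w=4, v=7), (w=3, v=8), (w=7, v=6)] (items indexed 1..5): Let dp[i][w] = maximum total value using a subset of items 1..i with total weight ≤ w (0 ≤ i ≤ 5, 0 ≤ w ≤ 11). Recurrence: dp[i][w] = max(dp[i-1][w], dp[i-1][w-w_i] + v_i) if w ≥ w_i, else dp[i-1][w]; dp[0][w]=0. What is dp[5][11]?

i\w   0   1   2   3   4   5   6   7   8   9  10  11
  0   0   0   0   0   0   0   0   0   0   0   0   0
  1   0   5   5   5   5   5   5   5   5   5   5   5
  2   0   5   5   5   5   7   7   7   7   7   7   7
  3   0   5   5   5   7  12  12  12  12  14  14  14
  4   0   5   5   8  13  13  13  15  20  20  20  20
  5   0   5   5   8  13  13  13  15  20  20  20  20

20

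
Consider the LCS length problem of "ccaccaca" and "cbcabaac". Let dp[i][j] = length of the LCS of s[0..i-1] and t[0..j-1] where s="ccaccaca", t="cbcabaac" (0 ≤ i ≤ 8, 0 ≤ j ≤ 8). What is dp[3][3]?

   ''  c  b  c  a  b  a  a  c
''  0  0  0  0  0  0  0  0  0
 c  0  1  1  1  1  1  1  1  1
 c  0  1  1  2  2  2  2  2  2
 a  0  1  1  2  3  3  3  3  3
 c  0  1  1  2  3  3  3  3  4
 c  0  1  1  2  3  3  3  3  4
 a  0  1  1  2  3  3  4  4  4
 c  0  1  1  2  3  3  4  4  5
 a  0  1  1  2  3  3  4  5  5

2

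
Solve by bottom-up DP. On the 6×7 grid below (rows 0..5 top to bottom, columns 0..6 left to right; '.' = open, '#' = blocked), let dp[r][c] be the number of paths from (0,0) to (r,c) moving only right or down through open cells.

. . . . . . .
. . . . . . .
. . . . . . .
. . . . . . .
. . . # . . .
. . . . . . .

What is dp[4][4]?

35

r\c   0   1   2   3   4   5   6
  0   1   1   1   1   1   1   1
  1   1   2   3   4   5   6   7
  2   1   3   6  10  15  21  28
  3   1   4  10  20  35  56  84
  4   1   5  15   0  35  91 175
  5   1   6  21  21  56 147 322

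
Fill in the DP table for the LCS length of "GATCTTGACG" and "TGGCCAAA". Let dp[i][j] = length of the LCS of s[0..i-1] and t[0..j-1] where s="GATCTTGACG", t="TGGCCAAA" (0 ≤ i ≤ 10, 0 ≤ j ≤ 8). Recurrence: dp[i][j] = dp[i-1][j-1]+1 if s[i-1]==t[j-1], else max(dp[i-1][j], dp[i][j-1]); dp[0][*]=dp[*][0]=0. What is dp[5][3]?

   ''  T  G  G  C  C  A  A  A
''  0  0  0  0  0  0  0  0  0
 G  0  0  1  1  1  1  1  1  1
 A  0  0  1  1  1  1  2  2  2
 T  0  1  1  1  1  1  2  2  2
 C  0  1  1  1  2  2  2  2  2
 T  0  1  1  1  2  2  2  2  2
 T  0  1  1  1  2  2  2  2  2
 G  0  1  2  2  2  2  2  2  2
 A  0  1  2  2  2  2  3  3  3
 C  0  1  2  2  3  3  3  3  3
 G  0  1  2  3  3  3  3  3  3

1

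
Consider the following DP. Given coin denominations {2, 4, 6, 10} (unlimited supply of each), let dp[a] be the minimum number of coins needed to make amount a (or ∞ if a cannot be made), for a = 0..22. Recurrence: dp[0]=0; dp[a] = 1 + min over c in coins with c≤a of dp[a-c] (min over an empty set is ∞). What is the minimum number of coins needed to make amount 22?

3

 a  0  1  2  3  4  5  6  7  8  9 10 11 12 13 14 15 16 17 18 19 20 21 22
dp  0  -  1  -  1  -  1  -  2  -  1  -  2  -  2  -  2  -  3  -  2  -  3
(- denotes ∞ / unreachable)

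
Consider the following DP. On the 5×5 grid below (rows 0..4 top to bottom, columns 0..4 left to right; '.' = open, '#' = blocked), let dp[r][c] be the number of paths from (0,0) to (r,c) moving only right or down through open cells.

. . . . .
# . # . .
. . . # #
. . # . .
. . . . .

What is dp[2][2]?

1

r\c   0   1   2   3   4
  0   1   1   1   1   1
  1   0   1   0   1   2
  2   0   1   1   0   0
  3   0   1   0   0   0
  4   0   1   1   1   1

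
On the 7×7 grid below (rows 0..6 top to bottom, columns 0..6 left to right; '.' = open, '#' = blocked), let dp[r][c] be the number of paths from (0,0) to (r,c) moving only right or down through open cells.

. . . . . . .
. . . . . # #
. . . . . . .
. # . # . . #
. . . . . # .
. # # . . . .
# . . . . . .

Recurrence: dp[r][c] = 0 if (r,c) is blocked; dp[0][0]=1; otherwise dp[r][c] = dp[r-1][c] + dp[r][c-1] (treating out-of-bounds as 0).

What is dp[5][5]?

29

r\c   0   1   2   3   4   5   6
  0   1   1   1   1   1   1   1
  1   1   2   3   4   5   0   0
  2   1   3   6  10  15  15  15
  3   1   0   6   0  15  30   0
  4   1   1   7   7  22   0   0
  5   1   0   0   7  29  29  29
  6   0   0   0   7  36  65  94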